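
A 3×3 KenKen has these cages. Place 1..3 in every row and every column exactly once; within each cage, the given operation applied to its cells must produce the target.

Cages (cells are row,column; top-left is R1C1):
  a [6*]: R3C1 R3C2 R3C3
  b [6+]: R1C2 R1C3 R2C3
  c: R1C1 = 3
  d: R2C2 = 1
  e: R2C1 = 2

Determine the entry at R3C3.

Cage c is given, which forces R1C1 = 3.
E is a freebie; hence R2C1 = 2.
Cage d is a single given cell, leaving R2C2 = 1.
Row 2 now contains 1, so R2C3 = 3.
Column 1 already has 2, so R3C1 = 1.
Row 3 already has 1, so R3C3 = 2.
Column 2 now contains 1, leaving R1C2 = 2.
Column 3 now contains 2, which forces R1C3 = 1.
Row 3 already has 2, leaving R3C2 = 3.
Filled in: 3 2 1 / 2 1 3 / 1 3 2.

2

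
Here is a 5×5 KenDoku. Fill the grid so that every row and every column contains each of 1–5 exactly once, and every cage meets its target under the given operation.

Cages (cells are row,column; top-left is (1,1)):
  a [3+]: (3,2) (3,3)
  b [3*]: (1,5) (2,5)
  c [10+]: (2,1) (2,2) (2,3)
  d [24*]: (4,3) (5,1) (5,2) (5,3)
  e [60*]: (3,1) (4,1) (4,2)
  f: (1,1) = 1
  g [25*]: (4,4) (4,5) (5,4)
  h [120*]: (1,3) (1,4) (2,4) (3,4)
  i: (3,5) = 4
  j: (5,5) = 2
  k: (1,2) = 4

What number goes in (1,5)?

3

Cage f is a single given cell, leaving (1,1) = 1.
K is a freebie, which forces (1,2) = 4.
Row 1 already has 1; hence (1,5) = 3.
3 is placed in column 5, which forces (2,5) = 1.
Cage i is given, leaving (3,5) = 4.
Cage g needs product 25, which forces (4,4) = 1.
Cage g has product 25, which forces (4,5) = 5.
The 3 cells of cage g must have product 25, so (5,4) = 5.
Cage j is a single given cell, which forces (5,5) = 2.
Cage h needs product 120, leaving (1,3) = 5.
Column 4 already has 5, leaving (1,4) = 2.
Cage h needs product 120; hence (2,4) = 4.
Cage e needs product 60, so (3,1) = 5.
Cage h has product 120, leaving (3,4) = 3.
The 3 cells of cage e must have product 60; hence (4,1) = 4.
Row 4 already has 5, so (4,2) = 3.
Cage d has product 24, leaving (4,3) = 2.
4 is placed in column 1; hence (5,1) = 3.
Column 2 now contains 3, so (5,2) = 1.
Row 5 already has 1; hence (5,3) = 4.
Column 1 now contains 3, which forces (2,1) = 2.
The 3 cells of cage c must have sum 10, so (2,2) = 5.
2 is placed in column 3, which forces (2,3) = 3.
1 is placed in column 2, so (3,2) = 2.
2 is placed in column 3, leaving (3,3) = 1.
Completed grid: 1 4 5 2 3 / 2 5 3 4 1 / 5 2 1 3 4 / 4 3 2 1 5 / 3 1 4 5 2.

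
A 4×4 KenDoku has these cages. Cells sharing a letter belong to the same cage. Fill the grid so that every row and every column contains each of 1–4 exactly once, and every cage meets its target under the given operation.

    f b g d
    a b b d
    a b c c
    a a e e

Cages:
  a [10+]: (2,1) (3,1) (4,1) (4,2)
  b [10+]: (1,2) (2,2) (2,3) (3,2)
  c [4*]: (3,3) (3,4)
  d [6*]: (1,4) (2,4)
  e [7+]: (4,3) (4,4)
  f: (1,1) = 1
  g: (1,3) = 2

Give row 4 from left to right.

Cage f is given, leaving (1,1) = 1.
G is a freebie, which forces (1,3) = 2.
Row 1 already has 2; hence (1,4) = 3.
Column 4 already has 3, which forces (2,4) = 2.
Column 4 already has 3, which forces (4,4) = 4.
Row 1 already has 3, which forces (1,2) = 4.
The 4 cells of cage b must have sum 10, so (3,2) = 2.
The two cells of cage c must have product 4, which forces (3,3) = 4.
4 is placed in column 4; hence (3,4) = 1.
Cage a has sum 10, so (4,2) = 1.
Row 4 already has 4; hence (4,3) = 3.
Cage a needs sum 10, so (2,1) = 4.
Column 2 already has 1, leaving (2,2) = 3.
Column 3 already has 3, so (2,3) = 1.
4 is placed in row 3; hence (3,1) = 3.
3 is placed in row 4, which forces (4,1) = 2.
The full grid is 1 4 2 3 / 4 3 1 2 / 3 2 4 1 / 2 1 3 4.

2 1 3 4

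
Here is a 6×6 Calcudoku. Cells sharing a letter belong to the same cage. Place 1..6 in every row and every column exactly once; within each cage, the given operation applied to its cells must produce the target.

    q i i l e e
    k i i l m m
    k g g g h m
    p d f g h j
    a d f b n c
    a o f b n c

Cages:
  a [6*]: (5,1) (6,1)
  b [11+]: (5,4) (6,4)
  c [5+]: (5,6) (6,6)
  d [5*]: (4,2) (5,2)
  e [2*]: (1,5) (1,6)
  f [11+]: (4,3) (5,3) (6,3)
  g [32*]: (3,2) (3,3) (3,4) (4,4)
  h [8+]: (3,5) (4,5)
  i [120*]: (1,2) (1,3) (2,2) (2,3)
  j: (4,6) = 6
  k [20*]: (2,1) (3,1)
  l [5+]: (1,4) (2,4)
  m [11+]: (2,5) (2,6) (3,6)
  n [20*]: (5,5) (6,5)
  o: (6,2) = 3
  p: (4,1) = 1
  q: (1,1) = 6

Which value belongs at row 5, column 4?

Cage q is a single given cell, so (1,1) = 6.
Cage p is a single given cell; hence (4,1) = 1.
1 is placed in row 4; hence (4,2) = 5.
The 4 cells of cage g must have product 32, which forces (4,4) = 4.
J is a freebie, so (4,6) = 6.
5 is placed in column 2, leaving (5,2) = 1.
Cage o is given; hence (6,2) = 3.
Cage a's pair has product 6, which forces (5,1) = 3.
Row 5 now contains 3, leaving (5,6) = 4.
Row 6 now contains 3, leaving (6,1) = 2.
Row 6 already has 2, so (6,6) = 1.
Cage e's pair has product 2; hence (1,5) = 1.
1 is placed in column 6; hence (1,6) = 2.
4 is placed in row 5; hence (5,5) = 5.
Cage n's pair has product 20; hence (6,5) = 4.
2 is placed in row 1, leaving (1,2) = 4.
2 is placed in row 1, so (1,4) = 3.
The two cells of cage l must have sum 5, so (2,4) = 2.
The 3 cells of cage m must have sum 11, so (2,5) = 3.
Cage m has sum 11; hence (2,6) = 5.
4 is placed in column 2, which forces (3,2) = 2.
2 is placed in column 4; hence (3,4) = 1.
Column 5 now contains 5, leaving (3,5) = 6.
Cage m has sum 11, so (3,6) = 3.
Cage f needs sum 11, which forces (4,3) = 3.
The two cells of cage h must have sum 8; hence (4,5) = 2.
5 is placed in row 5, which forces (5,3) = 2.
5 is placed in row 5, leaving (5,4) = 6.
Row 6 already has 4, which forces (6,3) = 6.
The two cells of cage b must have sum 11, leaving (6,4) = 5.
Row 1 now contains 3, so (1,3) = 5.
5 is placed in row 2, which forces (2,1) = 4.
2 is placed in row 2, so (2,2) = 6.
5 is placed in row 2, which forces (2,3) = 1.
Cage k's pair has product 20, which forces (3,1) = 5.
Row 3 already has 1; hence (3,3) = 4.
Completed grid: 6 4 5 3 1 2 / 4 6 1 2 3 5 / 5 2 4 1 6 3 / 1 5 3 4 2 6 / 3 1 2 6 5 4 / 2 3 6 5 4 1.

6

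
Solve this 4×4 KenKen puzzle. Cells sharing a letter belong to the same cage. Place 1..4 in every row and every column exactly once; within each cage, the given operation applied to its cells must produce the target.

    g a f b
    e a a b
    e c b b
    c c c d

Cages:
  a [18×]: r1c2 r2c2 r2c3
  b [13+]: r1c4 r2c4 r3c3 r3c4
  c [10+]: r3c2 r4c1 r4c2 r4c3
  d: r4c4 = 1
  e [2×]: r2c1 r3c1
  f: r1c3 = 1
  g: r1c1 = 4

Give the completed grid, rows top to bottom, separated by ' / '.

Cage g is given, so r1c1 = 4.
Cage a needs product 18, leaving r1c2 = 3.
Cage f is a single given cell, which forces r1c3 = 1.
3 is placed in row 1, so r1c4 = 2.
Cage a has product 18, which forces r2c2 = 2.
The 3 cells of cage a must have product 18, so r2c3 = 3.
Row 2 now contains 3, so r2c4 = 4.
The 4 cells of cage b must have sum 13, so r3c3 = 4.
Column 4 now contains 2, leaving r3c4 = 3.
4 is placed in column 3, which forces r4c3 = 2.
D is a freebie, so r4c4 = 1.
Row 2 now contains 2; hence r2c1 = 1.
Cage e needs two cells with product 2, which forces r3c1 = 2.
4 is placed in row 3, so r3c2 = 1.
Row 4 already has 1, leaving r4c1 = 3.
Row 4 already has 1, which forces r4c2 = 4.

4 3 1 2 / 1 2 3 4 / 2 1 4 3 / 3 4 2 1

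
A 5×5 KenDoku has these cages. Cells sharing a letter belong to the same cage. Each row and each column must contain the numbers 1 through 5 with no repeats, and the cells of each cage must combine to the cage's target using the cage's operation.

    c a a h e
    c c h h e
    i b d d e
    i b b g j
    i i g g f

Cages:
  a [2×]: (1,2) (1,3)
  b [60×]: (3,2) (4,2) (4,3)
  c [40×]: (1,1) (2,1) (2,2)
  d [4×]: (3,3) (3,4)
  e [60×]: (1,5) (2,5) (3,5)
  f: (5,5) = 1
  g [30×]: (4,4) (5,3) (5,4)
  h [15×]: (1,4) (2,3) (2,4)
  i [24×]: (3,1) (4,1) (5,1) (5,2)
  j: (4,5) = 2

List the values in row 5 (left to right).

Cage j is a single given cell, leaving (4,5) = 2.
F is a freebie; hence (5,5) = 1.
The only place for 2 in row 3 is (3,1).
The 3 cells of cage c must have product 40, leaving (2,2) = 2.
The 4 cells of cage i must have product 24; hence (4,1) = 1.
Column 2 already has 2, so (1,2) = 1.
Cage a needs two cells with product 2, which forces (1,3) = 2.
Cage g has product 30, so (5,4) = 2.
The only place for 5 in row 5 is (5,3).
Cage g needs product 30, which forces (4,4) = 3.
Column 4 already has 3, leaving (1,4) = 5.
The 3 cells of cage h must have product 15, so (2,3) = 3.
The 3 cells of cage h must have product 15, so (2,4) = 1.
The 3 cells of cage b must have product 60, leaving (3,2) = 3.
1 is placed in column 4; hence (3,4) = 4.
Row 3 already has 4, so (3,5) = 5.
Cage b needs product 60, which forces (4,2) = 5.
3 is placed in row 4, so (4,3) = 4.
Column 2 now contains 3, leaving (5,2) = 4.
5 is placed in row 1, leaving (1,1) = 4.
Cage e needs product 60, which forces (1,5) = 3.
Cage c has product 40, which forces (2,1) = 5.
5 is placed in column 5, which forces (2,5) = 4.
Row 3 already has 4, leaving (3,3) = 1.
Row 5 already has 4, leaving (5,1) = 3.
The full grid is 4 1 2 5 3 / 5 2 3 1 4 / 2 3 1 4 5 / 1 5 4 3 2 / 3 4 5 2 1.

3 4 5 2 1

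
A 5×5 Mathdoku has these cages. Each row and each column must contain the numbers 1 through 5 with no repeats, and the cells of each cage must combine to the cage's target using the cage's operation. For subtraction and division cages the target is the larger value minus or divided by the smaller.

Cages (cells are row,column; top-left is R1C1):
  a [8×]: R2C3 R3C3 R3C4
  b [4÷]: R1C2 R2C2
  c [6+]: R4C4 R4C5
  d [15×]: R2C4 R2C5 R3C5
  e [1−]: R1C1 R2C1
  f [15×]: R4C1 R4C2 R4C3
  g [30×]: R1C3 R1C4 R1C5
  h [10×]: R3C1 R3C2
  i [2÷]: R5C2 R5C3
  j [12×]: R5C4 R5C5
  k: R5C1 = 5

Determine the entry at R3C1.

Cage k is a single given cell; hence R5C1 = 5.
Column 1 already has 5, which forces R3C1 = 2.
Cage h needs two cells with product 10, so R3C2 = 5.
Cage a needs product 8, leaving R2C3 = 2.
Cage f needs product 15; hence R4C3 = 5.
Column 3 now contains 5, leaving R1C3 = 3.
The two cells of cage i must have quotient 2, so R5C2 = 2.
Row 1 already has 3, which forces R1C1 = 4.
4 is placed in row 1, leaving R1C2 = 1.
Cage e needs two cells with difference 1, leaving R2C1 = 3.
Column 2 now contains 1, leaving R2C2 = 4.
Column 1 now contains 3, which forces R4C1 = 1.
Column 2 now contains 1, leaving R4C2 = 3.
The 3 cells of cage d must have product 15; hence R3C5 = 3.
Column 5 now contains 3, so R5C5 = 4.
Cage c's pair has sum 6, leaving R4C4 = 4.
Column 5 already has 4; hence R4C5 = 2.
4 is placed in row 5, leaving R5C3 = 1.
4 is placed in row 5, so R5C4 = 3.
Cage g needs product 30; hence R1C4 = 2.
Column 5 already has 2, so R1C5 = 5.
Column 5 already has 5; hence R2C5 = 1.
1 is placed in column 3; hence R3C3 = 4.
Column 4 already has 4, so R3C4 = 1.
Row 2 now contains 1; hence R2C4 = 5.
The full grid is 4 1 3 2 5 / 3 4 2 5 1 / 2 5 4 1 3 / 1 3 5 4 2 / 5 2 1 3 4.

2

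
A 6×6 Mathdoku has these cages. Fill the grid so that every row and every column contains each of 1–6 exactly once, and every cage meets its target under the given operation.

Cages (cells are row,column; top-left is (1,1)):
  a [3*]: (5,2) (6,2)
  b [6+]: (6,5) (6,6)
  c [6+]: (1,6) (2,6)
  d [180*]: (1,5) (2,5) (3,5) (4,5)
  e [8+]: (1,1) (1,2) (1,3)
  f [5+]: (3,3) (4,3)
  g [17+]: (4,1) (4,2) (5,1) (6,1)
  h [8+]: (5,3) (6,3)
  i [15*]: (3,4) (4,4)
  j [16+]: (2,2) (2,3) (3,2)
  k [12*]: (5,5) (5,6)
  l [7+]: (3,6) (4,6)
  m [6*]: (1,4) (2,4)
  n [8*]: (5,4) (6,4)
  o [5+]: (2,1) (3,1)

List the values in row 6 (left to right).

In column 5, 1 can only go at (6,5), so (6,5) = 1.
Cage a needs two cells with product 3; hence (5,2) = 1.
Row 6 now contains 1, which forces (6,2) = 3.
The two cells of cage b must have sum 6, which forces (6,6) = 5.
Row 5 needs a 5, and only (5,1) is open for it.
The only place for 4 in column 5 is (5,5).
Row 5 now contains 4, leaving (5,4) = 2.
The two cells of cage k must have product 12, which forces (5,6) = 3.
Cage n needs two cells with product 8, which forces (6,4) = 4.
Row 5 already has 2; hence (5,3) = 6.
The two cells of cage h must have sum 8, so (6,3) = 2.
Cage j has sum 16, which forces (2,2) = 6.
6 is placed in column 3; hence (2,3) = 5.
Row 2 now contains 6; hence (2,4) = 1.
Cage j has sum 16, leaving (3,2) = 5.
Row 3 already has 5, so (3,4) = 3.
3 is placed in column 4, leaving (4,4) = 5.
Row 6 now contains 2, leaving (6,1) = 6.
Cage e needs sum 8, so (1,2) = 4.
1 is placed in column 4, so (1,4) = 6.
The 4 cells of cage d must have product 180, so (1,5) = 5.
Row 1 already has 4, leaving (1,6) = 2.
2 is placed in column 6, so (2,6) = 4.
Column 2 now contains 4; hence (4,2) = 2.
4 is placed in row 2; hence (2,1) = 3.
3 is placed in row 2; hence (2,5) = 2.
Cage o's pair has sum 5, which forces (3,1) = 2.
Column 5 already has 2; hence (3,5) = 6.
Row 3 now contains 6, so (3,6) = 1.
Row 4 now contains 2, leaving (4,1) = 4.
Row 4 already has 4, leaving (4,3) = 1.
Column 5 already has 6, so (4,5) = 3.
1 is placed in column 6, so (4,6) = 6.
Column 1 now contains 3, so (1,1) = 1.
Column 3 now contains 1, which forces (1,3) = 3.
1 is placed in row 3; hence (3,3) = 4.
Filled in: 1 4 3 6 5 2 / 3 6 5 1 2 4 / 2 5 4 3 6 1 / 4 2 1 5 3 6 / 5 1 6 2 4 3 / 6 3 2 4 1 5.

6 3 2 4 1 5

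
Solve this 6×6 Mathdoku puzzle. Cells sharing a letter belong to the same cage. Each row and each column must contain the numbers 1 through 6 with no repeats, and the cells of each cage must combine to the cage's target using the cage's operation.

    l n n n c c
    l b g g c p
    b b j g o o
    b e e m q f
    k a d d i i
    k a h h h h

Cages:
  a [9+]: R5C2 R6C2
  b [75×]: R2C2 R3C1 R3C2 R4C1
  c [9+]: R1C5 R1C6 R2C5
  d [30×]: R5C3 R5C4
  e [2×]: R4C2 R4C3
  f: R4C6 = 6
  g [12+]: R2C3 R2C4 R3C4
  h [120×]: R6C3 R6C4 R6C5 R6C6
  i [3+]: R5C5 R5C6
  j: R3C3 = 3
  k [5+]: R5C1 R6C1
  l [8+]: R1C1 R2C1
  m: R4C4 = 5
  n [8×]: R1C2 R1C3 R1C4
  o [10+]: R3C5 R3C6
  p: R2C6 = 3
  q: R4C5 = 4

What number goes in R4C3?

1

Cage p is a single given cell; hence R2C6 = 3.
Cage j is given, leaving R3C3 = 3.
Cage m is given, which forces R4C4 = 5.
Cage q is a single given cell; hence R4C5 = 4.
Cage f is given, so R4C6 = 6.
Column 4 now contains 5, so R5C4 = 6.
Cage b has product 75, leaving R2C2 = 5.
Cage g has sum 12; hence R2C3 = 6.
The 4 cells of cage b must have product 75, which forces R3C1 = 5.
Cage b has product 75; hence R3C2 = 1.
Column 5 now contains 4, leaving R3C5 = 6.
6 is placed in column 6, which forces R3C6 = 4.
The 4 cells of cage b must have product 75, leaving R4C1 = 3.
Column 2 already has 1, which forces R4C2 = 2.
Row 4 already has 2, leaving R4C3 = 1.
Row 5 now contains 6; hence R5C3 = 5.
Cage l needs two cells with sum 8, so R1C1 = 6.
Column 2 now contains 2, which forces R1C2 = 4.
Cage n needs product 8; hence R1C3 = 2.
Cage n needs product 8, which forces R1C4 = 1.
2 is placed in row 1, leaving R1C6 = 5.
Row 2 already has 6, so R2C1 = 2.
The 3 cells of cage g must have sum 12, which forces R2C4 = 4.
Row 2 already has 2, which forces R2C5 = 1.
4 is placed in row 3, which forces R3C4 = 2.
Cage a needs two cells with sum 9, so R5C2 = 3.
Column 5 already has 1, so R5C5 = 2.
2 is placed in row 5, so R5C6 = 1.
Cage a needs two cells with sum 9, which forces R6C2 = 6.
Column 3 already has 2; hence R6C3 = 4.
Column 4 now contains 2, which forces R6C4 = 3.
3 is placed in row 6; hence R6C5 = 5.
5 is placed in column 6; hence R6C6 = 2.
5 is placed in row 1; hence R1C5 = 3.
1 is placed in row 5, so R5C1 = 4.
Row 6 now contains 4, so R6C1 = 1.
Filled in: 6 4 2 1 3 5 / 2 5 6 4 1 3 / 5 1 3 2 6 4 / 3 2 1 5 4 6 / 4 3 5 6 2 1 / 1 6 4 3 5 2.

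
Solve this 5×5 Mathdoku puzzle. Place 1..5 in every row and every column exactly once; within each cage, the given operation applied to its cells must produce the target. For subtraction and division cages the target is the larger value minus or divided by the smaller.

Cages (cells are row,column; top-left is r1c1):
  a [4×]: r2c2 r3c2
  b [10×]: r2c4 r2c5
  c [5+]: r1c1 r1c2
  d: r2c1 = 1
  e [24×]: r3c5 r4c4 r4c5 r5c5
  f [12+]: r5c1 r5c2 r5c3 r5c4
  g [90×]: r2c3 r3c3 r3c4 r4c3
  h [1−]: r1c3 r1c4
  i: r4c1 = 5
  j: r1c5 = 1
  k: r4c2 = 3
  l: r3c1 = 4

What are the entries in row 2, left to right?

1 4 3 2 5

Cage j is given; hence r1c5 = 1.
Cage d is given, so r2c1 = 1.
1 is placed in row 2, leaving r2c2 = 4.
Cage l is given, which forces r3c1 = 4.
Column 2 now contains 4, so r3c2 = 1.
Cage g has product 90, which forces r3c4 = 3.
Row 3 now contains 3, which forces r3c5 = 2.
Cage i is given, leaving r4c1 = 5.
Cage k is a single given cell; hence r4c2 = 3.
Row 4 now contains 3; hence r4c3 = 2.
Row 4 now contains 3, so r4c5 = 4.
Column 1 now contains 5; hence r5c1 = 2.
Row 5 already has 2, leaving r5c2 = 5.
Column 5 already has 4, which forces r5c5 = 3.
Column 1 already has 2, so r1c1 = 3.
3 is placed in column 2, which forces r1c2 = 2.
Cage g has product 90, so r2c3 = 3.
The two cells of cage b must have product 10, which forces r2c4 = 2.
2 is placed in column 5, leaving r2c5 = 5.
Row 3 now contains 2; hence r3c3 = 5.
Row 4 already has 4, which forces r4c4 = 1.
Column 4 now contains 1; hence r5c4 = 4.
5 is placed in column 3; hence r1c3 = 4.
4 is placed in column 4, so r1c4 = 5.
Row 5 already has 4, so r5c3 = 1.
The full grid is 3 2 4 5 1 / 1 4 3 2 5 / 4 1 5 3 2 / 5 3 2 1 4 / 2 5 1 4 3.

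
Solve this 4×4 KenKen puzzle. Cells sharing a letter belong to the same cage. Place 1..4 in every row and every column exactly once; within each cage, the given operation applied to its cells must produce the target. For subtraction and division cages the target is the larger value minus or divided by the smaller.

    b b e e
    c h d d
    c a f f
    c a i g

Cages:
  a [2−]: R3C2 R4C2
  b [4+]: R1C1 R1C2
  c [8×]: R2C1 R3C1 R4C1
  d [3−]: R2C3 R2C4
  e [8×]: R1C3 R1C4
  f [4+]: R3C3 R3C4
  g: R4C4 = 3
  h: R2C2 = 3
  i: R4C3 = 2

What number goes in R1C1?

H is a freebie; hence R2C2 = 3.
Cage i is given, leaving R4C3 = 2.
G is a freebie, leaving R4C4 = 3.
Cage b needs two cells with sum 4, leaving R1C1 = 3.
Column 2 already has 3, so R1C2 = 1.
Column 3 already has 2, leaving R1C3 = 4.
Cage e's pair has product 8, so R1C4 = 2.
Column 3 now contains 4, leaving R2C3 = 1.
Row 2 already has 1, leaving R2C4 = 4.
Cage a needs two cells with difference 2; hence R3C2 = 2.
Cage f needs two cells with sum 4, leaving R3C3 = 3.
3 is placed in column 4; hence R3C4 = 1.
Cage a's pair has difference 2; hence R4C2 = 4.
Row 2 now contains 4, which forces R2C1 = 2.
Row 3 already has 1; hence R3C1 = 4.
Row 4 already has 4, leaving R4C1 = 1.
The full grid is 3 1 4 2 / 2 3 1 4 / 4 2 3 1 / 1 4 2 3.

3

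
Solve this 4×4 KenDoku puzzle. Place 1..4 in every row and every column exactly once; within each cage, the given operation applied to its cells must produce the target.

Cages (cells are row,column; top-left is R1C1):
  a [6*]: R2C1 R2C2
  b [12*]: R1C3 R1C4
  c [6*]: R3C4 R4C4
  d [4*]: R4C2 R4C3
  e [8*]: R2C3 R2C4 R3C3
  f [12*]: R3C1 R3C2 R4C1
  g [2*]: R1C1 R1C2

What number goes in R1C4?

4

The only place for 3 in column 3 is R1C3.
3 is placed in row 1; hence R1C4 = 4.
In row 2, 4 can only go at R2C3, so R2C3 = 4.
Cage d's pair has product 4; hence R4C2 = 4.
Column 3 now contains 4, leaving R4C3 = 1.
Cage e needs product 8, so R2C4 = 1.
Column 3 now contains 1, which forces R3C3 = 2.
2 is placed in row 3, which forces R3C4 = 3.
3 is placed in column 4; hence R4C4 = 2.
3 is placed in row 3, leaving R3C1 = 4.
2 is placed in row 3; hence R3C2 = 1.
2 is placed in row 4, so R4C1 = 3.
The two cells of cage g must have product 2, leaving R1C1 = 1.
Column 2 already has 1, leaving R1C2 = 2.
3 is placed in column 1, which forces R2C1 = 2.
Cage a needs two cells with product 6, which forces R2C2 = 3.
The full grid is 1 2 3 4 / 2 3 4 1 / 4 1 2 3 / 3 4 1 2.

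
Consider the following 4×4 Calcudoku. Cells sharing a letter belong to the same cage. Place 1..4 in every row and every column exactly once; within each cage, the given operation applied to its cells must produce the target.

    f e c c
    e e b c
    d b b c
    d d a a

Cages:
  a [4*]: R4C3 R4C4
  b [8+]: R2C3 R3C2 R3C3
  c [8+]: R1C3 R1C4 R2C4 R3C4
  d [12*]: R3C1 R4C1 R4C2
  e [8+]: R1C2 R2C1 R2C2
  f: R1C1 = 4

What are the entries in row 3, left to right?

Cage f is given, leaving R1C1 = 4.
Row 4 needs a 2, and only R4C2 is open for it.
2 is placed in column 2, leaving R2C2 = 4.
The 3 cells of cage d must have product 12, which forces R3C1 = 2.
The 3 cells of cage d must have product 12, which forces R4C1 = 3.
Cage e has sum 8; hence R1C2 = 3.
Column 1 now contains 3, which forces R2C1 = 1.
1 is placed in row 2, leaving R2C3 = 3.
1 is placed in row 2; hence R2C4 = 2.
3 is placed in column 2, which forces R3C2 = 1.
Cage b has sum 8, leaving R3C3 = 4.
4 is placed in row 3; hence R3C4 = 3.
4 is placed in column 3, leaving R4C3 = 1.
1 is placed in row 4, which forces R4C4 = 4.
Column 3 already has 1; hence R1C3 = 2.
Column 4 already has 2; hence R1C4 = 1.
Filled in: 4 3 2 1 / 1 4 3 2 / 2 1 4 3 / 3 2 1 4.

2 1 4 3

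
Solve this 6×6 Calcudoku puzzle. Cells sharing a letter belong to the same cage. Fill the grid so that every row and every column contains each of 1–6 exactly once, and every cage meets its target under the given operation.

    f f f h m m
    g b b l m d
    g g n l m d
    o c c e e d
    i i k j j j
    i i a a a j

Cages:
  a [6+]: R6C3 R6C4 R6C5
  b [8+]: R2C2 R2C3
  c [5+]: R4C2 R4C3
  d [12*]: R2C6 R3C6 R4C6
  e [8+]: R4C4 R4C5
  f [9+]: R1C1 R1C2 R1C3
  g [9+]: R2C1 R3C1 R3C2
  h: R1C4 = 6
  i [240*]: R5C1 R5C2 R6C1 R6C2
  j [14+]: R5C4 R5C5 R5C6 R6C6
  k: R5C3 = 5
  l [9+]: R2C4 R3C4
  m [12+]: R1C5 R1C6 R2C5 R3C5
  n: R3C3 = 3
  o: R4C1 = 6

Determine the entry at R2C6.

1

Cage h is given, so R1C4 = 6.
N is a freebie, so R3C3 = 3.
Cage o is given; hence R4C1 = 6.
Cage k is a single given cell, which forces R5C3 = 5.
In column 3, 6 can only go at R2C3, so R2C3 = 6.
Row 2 already has 6, which forces R2C2 = 2.
Row 4 needs a 2, and only R4C6 is open for it.
Cage d needs product 12; hence R2C6 = 1.
The 3 cells of cage d must have product 12; hence R3C6 = 6.
The only place for 1 in row 5 is R5C4.
The 4 cells of cage j must have sum 14; hence R5C5 = 6.
The only place for 2 in row 5 is R5C1.
Cage i needs product 240; hence R5C2 = 4.
Row 5 now contains 4, so R5C6 = 3.
Cage i needs product 240, so R6C1 = 5.
The 4 cells of cage i must have product 240, so R6C2 = 6.
Column 6 now contains 3; hence R6C6 = 4.
Column 6 now contains 4; hence R1C6 = 5.
Cage g needs sum 9, leaving R2C1 = 3.
Cage m has sum 12, so R2C5 = 4.
5 is placed in column 1, leaving R3C1 = 1.
The 3 cells of cage g must have sum 9, which forces R3C2 = 5.
5 is placed in row 3, which forces R3C4 = 4.
Row 3 now contains 1, which forces R3C5 = 2.
Column 2 now contains 4, which forces R4C2 = 1.
Cage c's pair has sum 5, which forces R4C3 = 4.
Column 1 now contains 3, leaving R1C1 = 4.
5 is placed in row 1, leaving R1C2 = 3.
The 3 cells of cage f must have sum 9, leaving R1C3 = 2.
Column 5 now contains 2, which forces R1C5 = 1.
Row 2 now contains 4, so R2C4 = 5.
Column 4 now contains 5, which forces R4C4 = 3.
Row 4 already has 3, leaving R4C5 = 5.
2 is placed in column 3; hence R6C3 = 1.
Column 4 now contains 3; hence R6C4 = 2.
1 is placed in column 5; hence R6C5 = 3.
The full grid is 4 3 2 6 1 5 / 3 2 6 5 4 1 / 1 5 3 4 2 6 / 6 1 4 3 5 2 / 2 4 5 1 6 3 / 5 6 1 2 3 4.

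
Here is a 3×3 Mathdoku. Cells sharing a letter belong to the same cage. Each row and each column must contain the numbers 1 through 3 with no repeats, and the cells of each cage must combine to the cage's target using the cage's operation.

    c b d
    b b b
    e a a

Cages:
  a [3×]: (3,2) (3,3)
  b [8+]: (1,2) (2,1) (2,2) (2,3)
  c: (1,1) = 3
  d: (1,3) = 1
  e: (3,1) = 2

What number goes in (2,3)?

2

Cage c is a single given cell, so (1,1) = 3.
Cage b has sum 8, so (1,2) = 2.
Cage d is a single given cell, leaving (1,3) = 1.
E is a freebie, so (3,1) = 2.
Column 3 already has 1, leaving (3,3) = 3.
Column 1 already has 2; hence (2,1) = 1.
Cage b has sum 8, which forces (2,2) = 3.
Column 3 already has 3, which forces (2,3) = 2.
3 is placed in row 3, leaving (3,2) = 1.
Completed grid: 3 2 1 / 1 3 2 / 2 1 3.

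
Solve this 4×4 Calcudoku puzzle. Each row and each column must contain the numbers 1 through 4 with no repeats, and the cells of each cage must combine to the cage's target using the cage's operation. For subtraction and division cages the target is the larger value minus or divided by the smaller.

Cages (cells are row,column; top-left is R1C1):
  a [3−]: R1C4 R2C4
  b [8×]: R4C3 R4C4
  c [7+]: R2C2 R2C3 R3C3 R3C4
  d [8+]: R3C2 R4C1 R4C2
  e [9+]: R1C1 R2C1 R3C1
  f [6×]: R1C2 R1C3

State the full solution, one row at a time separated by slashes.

In row 1, 1 can only go at R1C4, so R1C4 = 1.
Cage c has sum 7, which forces R2C2 = 1.
Column 4 already has 1, so R2C4 = 4.
The 4 cells of cage c must have sum 7; hence R3C3 = 1.
Column 4 already has 4, which forces R4C4 = 2.
The 4 cells of cage c must have sum 7, leaving R2C3 = 2.
Column 4 now contains 2; hence R3C4 = 3.
Cage d needs sum 8, leaving R4C1 = 1.
Row 4 now contains 2; hence R4C3 = 4.
The two cells of cage f must have product 6, which forces R1C2 = 2.
2 is placed in column 3, so R1C3 = 3.
Row 2 now contains 2, which forces R2C1 = 3.
3 is placed in row 3, so R3C2 = 4.
Row 4 now contains 4, so R4C2 = 3.
Row 1 now contains 2, which forces R1C1 = 4.
4 is placed in row 3, which forces R3C1 = 2.

4 2 3 1 / 3 1 2 4 / 2 4 1 3 / 1 3 4 2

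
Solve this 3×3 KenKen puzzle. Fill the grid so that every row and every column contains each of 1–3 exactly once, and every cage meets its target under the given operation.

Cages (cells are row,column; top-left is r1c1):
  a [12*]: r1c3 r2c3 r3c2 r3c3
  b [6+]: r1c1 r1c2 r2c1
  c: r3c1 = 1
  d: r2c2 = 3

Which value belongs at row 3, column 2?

Cage d is given, which forces r2c2 = 3.
Cage c is given, which forces r3c1 = 1.
Cage a has product 12; hence r3c2 = 2.
Row 3 now contains 1, so r3c3 = 3.
Cage b has sum 6; hence r1c1 = 3.
2 is placed in column 2, so r1c2 = 1.
Row 1 now contains 1; hence r1c3 = 2.
Column 1 already has 1, which forces r2c1 = 2.
2 is placed in column 3, which forces r2c3 = 1.
Filled in: 3 1 2 / 2 3 1 / 1 2 3.

2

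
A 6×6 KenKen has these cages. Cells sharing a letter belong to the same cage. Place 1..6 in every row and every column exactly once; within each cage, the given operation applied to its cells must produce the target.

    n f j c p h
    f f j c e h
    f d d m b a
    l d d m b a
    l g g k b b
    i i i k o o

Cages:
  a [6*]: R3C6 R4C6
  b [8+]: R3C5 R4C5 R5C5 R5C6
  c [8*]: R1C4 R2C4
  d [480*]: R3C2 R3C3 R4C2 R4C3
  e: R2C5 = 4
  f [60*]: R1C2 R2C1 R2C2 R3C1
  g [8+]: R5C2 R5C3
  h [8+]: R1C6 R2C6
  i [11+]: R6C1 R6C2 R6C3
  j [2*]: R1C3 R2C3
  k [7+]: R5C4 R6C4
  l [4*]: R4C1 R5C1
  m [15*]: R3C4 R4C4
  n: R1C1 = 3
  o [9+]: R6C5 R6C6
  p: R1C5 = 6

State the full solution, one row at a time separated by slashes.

3 1 2 4 6 5 / 5 6 1 2 4 3 / 2 4 6 5 3 1 / 1 5 4 3 2 6 / 4 3 5 6 1 2 / 6 2 3 1 5 4

N is a freebie; hence R1C1 = 3.
P is a freebie, leaving R1C5 = 6.
Cage e is given, leaving R2C5 = 4.
Cage c needs two cells with product 8, so R1C4 = 4.
4 is placed in row 2; hence R2C4 = 2.
Cage b needs sum 8, so R5C6 = 2.
The two cells of cage j must have product 2, leaving R1C3 = 2.
Column 6 already has 2; hence R1C6 = 5.
Row 2 now contains 2, which forces R2C3 = 1.
The two cells of cage h must have sum 8, which forces R2C6 = 3.
Row 1 already has 5, so R1C2 = 1.
Cage f has product 60, which forces R3C1 = 2.
The 4 cells of cage b must have sum 8, so R4C5 = 2.
In row 4, 3 can only go at R4C4, so R4C4 = 3.
Column 4 already has 3, so R3C4 = 5.
Row 3 needs a 3, and only R3C5 is open for it.
Column 5 now contains 3, which forces R5C5 = 1.
Column 5 now contains 3, so R6C5 = 5.
Cage o needs two cells with sum 9; hence R6C6 = 4.
Cage l needs two cells with product 4, so R4C1 = 1.
Row 4 already has 1, which forces R4C6 = 6.
Row 5 now contains 1, leaving R5C1 = 4.
Row 5 now contains 1, which forces R5C4 = 6.
Cage i needs sum 11, leaving R6C1 = 6.
Cage i has sum 11, which forces R6C2 = 2.
Cage i has sum 11, so R6C3 = 3.
Cage k's pair has sum 7, which forces R6C4 = 1.
Column 1 now contains 6, so R2C1 = 5.
Cage f needs product 60, so R2C2 = 6.
6 is placed in column 2, which forces R3C2 = 4.
Row 3 now contains 4, which forces R3C3 = 6.
Column 6 now contains 6; hence R3C6 = 1.
4 is placed in column 2, which forces R4C2 = 5.
5 is placed in row 4, so R4C3 = 4.
The two cells of cage g must have sum 8, which forces R5C2 = 3.
3 is placed in column 3; hence R5C3 = 5.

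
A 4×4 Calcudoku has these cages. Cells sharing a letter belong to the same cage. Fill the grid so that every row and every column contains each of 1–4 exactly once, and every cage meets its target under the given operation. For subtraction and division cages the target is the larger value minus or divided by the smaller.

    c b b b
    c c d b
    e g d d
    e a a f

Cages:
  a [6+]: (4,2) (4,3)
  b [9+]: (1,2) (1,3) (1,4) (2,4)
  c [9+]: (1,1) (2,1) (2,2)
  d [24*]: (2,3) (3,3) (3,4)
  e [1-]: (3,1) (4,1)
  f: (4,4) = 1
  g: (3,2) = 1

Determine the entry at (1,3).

1

G is a freebie, which forces (3,2) = 1.
Cage f is a single given cell; hence (4,4) = 1.
Cage b has sum 9; hence (1,3) = 1.
In row 2, 1 can only go at (2,1), so (2,1) = 1.
Cage c has sum 9, leaving (1,1) = 4.
4 is placed in row 1; hence (1,4) = 2.
The 3 cells of cage c must have sum 9, so (2,2) = 4.
2 is placed in column 4, leaving (2,4) = 3.
3 is placed in column 4, so (3,4) = 4.
4 is placed in column 2, so (4,2) = 2.
Row 4 now contains 2, so (4,3) = 4.
2 is placed in row 1; hence (1,2) = 3.
Row 2 already has 3; hence (2,3) = 2.
The two cells of cage e must have difference 1; hence (3,1) = 2.
Cage d needs product 24; hence (3,3) = 3.
Row 4 now contains 2, which forces (4,1) = 3.
Completed grid: 4 3 1 2 / 1 4 2 3 / 2 1 3 4 / 3 2 4 1.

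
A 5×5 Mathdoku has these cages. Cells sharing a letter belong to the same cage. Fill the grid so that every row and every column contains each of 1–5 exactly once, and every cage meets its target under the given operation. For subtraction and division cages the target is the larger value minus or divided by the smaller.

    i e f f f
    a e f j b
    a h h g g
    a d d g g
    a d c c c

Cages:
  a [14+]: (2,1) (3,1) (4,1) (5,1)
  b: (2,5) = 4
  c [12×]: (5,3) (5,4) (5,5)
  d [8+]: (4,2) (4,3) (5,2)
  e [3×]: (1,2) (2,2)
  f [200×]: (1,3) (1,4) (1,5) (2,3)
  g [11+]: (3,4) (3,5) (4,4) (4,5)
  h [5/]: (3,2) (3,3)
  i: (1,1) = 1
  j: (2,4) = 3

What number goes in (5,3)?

3

Cage i is given, so (1,1) = 1.
Row 1 already has 1, leaving (1,2) = 3.
Column 2 already has 3, so (2,2) = 1.
Cage f needs product 200, which forces (2,3) = 5.
Cage j is given; hence (2,4) = 3.
B is a freebie, which forces (2,5) = 4.
Column 2 now contains 1, leaving (3,2) = 5.
5 is placed in column 3, which forces (3,3) = 1.
Row 2 now contains 4, so (2,1) = 2.
The 3 cells of cage d must have sum 8; hence (4,2) = 4.
Cage d has sum 8; hence (4,3) = 2.
The 3 cells of cage d must have sum 8, which forces (5,2) = 2.
2 is placed in column 3, leaving (1,3) = 4.
Cage g has sum 11; hence (3,4) = 2.
The 4 cells of cage g must have sum 11, leaving (3,5) = 3.
Column 3 already has 4, which forces (5,3) = 3.
Column 5 already has 3, so (5,5) = 1.
Column 4 now contains 2; hence (1,4) = 5.
Cage f needs product 200, so (1,5) = 2.
3 is placed in row 3; hence (3,1) = 4.
Cage a has sum 14, so (4,1) = 3.
The 4 cells of cage g must have sum 11, so (4,4) = 1.
1 is placed in column 5, so (4,5) = 5.
Cage a has sum 14, so (5,1) = 5.
1 is placed in row 5, which forces (5,4) = 4.
Filled in: 1 3 4 5 2 / 2 1 5 3 4 / 4 5 1 2 3 / 3 4 2 1 5 / 5 2 3 4 1.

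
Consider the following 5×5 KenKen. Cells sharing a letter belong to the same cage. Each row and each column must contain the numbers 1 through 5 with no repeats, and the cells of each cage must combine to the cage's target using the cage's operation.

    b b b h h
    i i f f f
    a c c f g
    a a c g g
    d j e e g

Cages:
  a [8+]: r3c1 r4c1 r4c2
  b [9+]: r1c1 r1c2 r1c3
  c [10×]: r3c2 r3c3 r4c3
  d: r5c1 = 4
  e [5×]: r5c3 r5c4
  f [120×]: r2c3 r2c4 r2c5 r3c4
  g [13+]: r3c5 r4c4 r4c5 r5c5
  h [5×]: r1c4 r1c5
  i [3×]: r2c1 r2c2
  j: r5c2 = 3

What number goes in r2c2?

D is a freebie, which forces r5c1 = 4.
J is a freebie; hence r5c2 = 3.
Cage i needs two cells with product 3, which forces r2c1 = 3.
Column 2 already has 3, which forces r2c2 = 1.
Cage b needs sum 9, which forces r1c3 = 3.
Cage f has product 120, so r3c4 = 3.
The only place for 2 in row 1 is r1c1.
Cage b has sum 9, which forces r1c2 = 4.
The 3 cells of cage a must have sum 8, leaving r4c2 = 2.
Column 2 already has 2, so r3c2 = 5.
Cage c needs product 10, so r3c3 = 2.
Cage c needs product 10, so r4c3 = 1.
Row 4 already has 1, leaving r4c5 = 3.
Column 3 now contains 1, so r5c3 = 5.
Row 5 already has 5; hence r5c4 = 1.
Row 5 now contains 1; hence r5c5 = 2.
Column 4 now contains 1, leaving r1c4 = 5.
Cage h's pair has product 5, so r1c5 = 1.
5 is placed in column 3, leaving r2c3 = 4.
Cage f has product 120, so r2c4 = 2.
Cage f needs product 120, so r2c5 = 5.
5 is placed in row 3; hence r3c1 = 1.
The 4 cells of cage g must have sum 13; hence r3c5 = 4.
Row 4 already has 1, which forces r4c1 = 5.
Cage g has sum 13, which forces r4c4 = 4.
Completed grid: 2 4 3 5 1 / 3 1 4 2 5 / 1 5 2 3 4 / 5 2 1 4 3 / 4 3 5 1 2.

1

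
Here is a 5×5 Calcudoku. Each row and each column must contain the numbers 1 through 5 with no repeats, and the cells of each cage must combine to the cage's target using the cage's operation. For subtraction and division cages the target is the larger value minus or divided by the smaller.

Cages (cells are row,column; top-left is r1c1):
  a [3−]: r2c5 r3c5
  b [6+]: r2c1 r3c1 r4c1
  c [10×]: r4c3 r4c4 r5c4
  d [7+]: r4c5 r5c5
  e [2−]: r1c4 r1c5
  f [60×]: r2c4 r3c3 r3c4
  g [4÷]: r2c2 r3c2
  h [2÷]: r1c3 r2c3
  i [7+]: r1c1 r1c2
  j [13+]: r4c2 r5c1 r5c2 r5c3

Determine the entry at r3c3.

3

In row 4, 4 can only go at r4c5, so r4c5 = 4.
The two cells of cage d must have sum 7, so r5c5 = 3.
The only place for 3 in column 3 is r3c3.
The only place for 3 in row 2 is r2c1.
Row 4 needs a 3, and only r4c2 is open for it.
Cage j has sum 13, so r5c2 = 5.
The two cells of cage i must have sum 7, so r1c1 = 5.
Column 2 now contains 5, which forces r1c2 = 2.
Row 1 already has 2, which forces r1c5 = 1.
Row 1 already has 1, which forces r1c3 = 4.
Cage e needs two cells with difference 2; hence r1c4 = 3.
Cage h needs two cells with quotient 2, so r2c3 = 2.
Row 2 already has 2; hence r2c5 = 5.
Column 5 now contains 5, leaving r3c5 = 2.
4 is placed in column 3, which forces r5c3 = 1.
Row 5 already has 1, which forces r5c4 = 2.
5 is placed in row 2, which forces r2c4 = 4.
Row 3 now contains 2, so r3c1 = 1.
Row 3 now contains 1, so r3c2 = 4.
The 3 cells of cage f must have product 60, leaving r3c4 = 5.
The 3 cells of cage b must have sum 6, leaving r4c1 = 2.
Column 3 already has 1, which forces r4c3 = 5.
Cage c needs product 10, so r4c4 = 1.
Row 5 already has 1, leaving r5c1 = 4.
Row 2 now contains 4, leaving r2c2 = 1.
Completed grid: 5 2 4 3 1 / 3 1 2 4 5 / 1 4 3 5 2 / 2 3 5 1 4 / 4 5 1 2 3.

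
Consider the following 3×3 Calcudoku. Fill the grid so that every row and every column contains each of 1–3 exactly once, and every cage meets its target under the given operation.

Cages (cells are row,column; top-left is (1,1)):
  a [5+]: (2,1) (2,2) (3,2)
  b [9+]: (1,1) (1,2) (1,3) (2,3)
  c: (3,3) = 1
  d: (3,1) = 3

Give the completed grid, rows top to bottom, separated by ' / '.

The 4 cells of cage b must have sum 9, leaving (2,3) = 3.
Cage d is given, which forces (3,1) = 3.
Cage c is a single given cell, leaving (3,3) = 1.
Cage b has sum 9, leaving (1,1) = 1.
The 4 cells of cage b must have sum 9; hence (1,2) = 3.
Column 3 already has 1, so (1,3) = 2.
The 3 cells of cage a must have sum 5; hence (2,1) = 2.
3 is placed in row 2; hence (2,2) = 1.
Row 3 now contains 1, so (3,2) = 2.

1 3 2 / 2 1 3 / 3 2 1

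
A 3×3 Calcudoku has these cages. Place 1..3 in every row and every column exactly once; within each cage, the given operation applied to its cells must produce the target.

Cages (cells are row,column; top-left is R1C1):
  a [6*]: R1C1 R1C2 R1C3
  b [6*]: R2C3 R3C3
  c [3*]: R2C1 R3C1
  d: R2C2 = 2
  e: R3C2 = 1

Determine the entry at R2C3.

3

D is a freebie, so R2C2 = 2.
Row 2 now contains 2; hence R2C3 = 3.
E is a freebie, which forces R3C2 = 1.
Column 3 now contains 3, so R3C3 = 2.
Cage a has product 6, so R1C1 = 2.
Column 2 now contains 1, so R1C2 = 3.
Column 3 already has 2; hence R1C3 = 1.
3 is placed in row 2, so R2C1 = 1.
Row 3 already has 1, which forces R3C1 = 3.
The full grid is 2 3 1 / 1 2 3 / 3 1 2.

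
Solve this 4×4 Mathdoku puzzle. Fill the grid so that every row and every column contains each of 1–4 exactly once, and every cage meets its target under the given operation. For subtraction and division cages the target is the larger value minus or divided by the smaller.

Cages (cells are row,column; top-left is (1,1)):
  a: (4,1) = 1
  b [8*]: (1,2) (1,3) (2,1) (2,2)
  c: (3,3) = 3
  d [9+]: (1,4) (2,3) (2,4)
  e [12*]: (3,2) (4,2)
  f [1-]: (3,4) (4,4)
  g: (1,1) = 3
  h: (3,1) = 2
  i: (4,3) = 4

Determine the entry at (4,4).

2

Cage g is given, leaving (1,1) = 3.
Cage h is a single given cell, which forces (3,1) = 2.
Cage c is a single given cell, leaving (3,3) = 3.
A is a freebie; hence (4,1) = 1.
Cage i is given; hence (4,3) = 4.
The 4 cells of cage b must have product 8, which forces (1,2) = 2.
Cage b needs product 8, leaving (1,3) = 1.
Cage d has sum 9, so (1,4) = 4.
1 is placed in column 1, so (2,1) = 4.
Cage b has product 8, leaving (2,2) = 1.
Column 3 now contains 4, which forces (2,3) = 2.
Cage d has sum 9, so (2,4) = 3.
Row 3 already has 3; hence (3,2) = 4.
4 is placed in column 4, so (3,4) = 1.
4 is placed in row 4; hence (4,2) = 3.
Column 4 now contains 3, so (4,4) = 2.
Filled in: 3 2 1 4 / 4 1 2 3 / 2 4 3 1 / 1 3 4 2.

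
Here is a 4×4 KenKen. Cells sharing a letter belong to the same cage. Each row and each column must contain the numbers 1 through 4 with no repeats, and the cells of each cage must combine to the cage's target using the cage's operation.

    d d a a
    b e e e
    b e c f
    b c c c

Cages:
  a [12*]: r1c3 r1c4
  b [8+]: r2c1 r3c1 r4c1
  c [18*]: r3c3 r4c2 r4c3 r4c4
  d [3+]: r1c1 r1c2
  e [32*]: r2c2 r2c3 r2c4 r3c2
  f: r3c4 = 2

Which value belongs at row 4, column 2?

3

Cage e needs product 32; hence r3c2 = 4.
Cage c has product 18; hence r3c3 = 3.
Cage f is a single given cell; hence r3c4 = 2.
3 is placed in column 3, which forces r1c3 = 4.
Cage a needs two cells with product 12, which forces r1c4 = 3.
Row 3 now contains 3; hence r3c1 = 1.
3 is placed in column 4, so r4c4 = 1.
Column 1 already has 1, leaving r1c1 = 2.
The two cells of cage d must have sum 3; hence r1c2 = 1.
Column 2 already has 1; hence r2c2 = 2.
Row 2 already has 2; hence r2c3 = 1.
Column 4 now contains 1, which forces r2c4 = 4.
The 4 cells of cage c must have product 18, so r4c2 = 3.
Row 4 now contains 1, which forces r4c3 = 2.
4 is placed in row 2, so r2c1 = 3.
3 is placed in row 4; hence r4c1 = 4.
Filled in: 2 1 4 3 / 3 2 1 4 / 1 4 3 2 / 4 3 2 1.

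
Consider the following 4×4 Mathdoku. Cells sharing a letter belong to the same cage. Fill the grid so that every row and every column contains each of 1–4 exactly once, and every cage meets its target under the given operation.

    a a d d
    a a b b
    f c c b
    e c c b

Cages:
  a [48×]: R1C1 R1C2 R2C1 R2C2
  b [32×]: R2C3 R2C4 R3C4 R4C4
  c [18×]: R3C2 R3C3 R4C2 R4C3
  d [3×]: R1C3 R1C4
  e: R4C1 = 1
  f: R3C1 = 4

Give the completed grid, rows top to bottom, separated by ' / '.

Cage b needs product 32, leaving R2C3 = 4.
F is a freebie, which forces R3C1 = 4.
E is a freebie, so R4C1 = 1.
Cage a has product 48, leaving R1C1 = 2.
The 4 cells of cage a must have product 48, leaving R1C2 = 4.
Cage a needs product 48; hence R2C1 = 3.
Cage a has product 48, which forces R2C2 = 2.
Row 2 now contains 2, leaving R2C4 = 1.
Column 4 already has 1, so R3C4 = 2.
Column 2 now contains 2, which forces R4C2 = 3.
3 is placed in row 4, which forces R4C3 = 2.
The 4 cells of cage b must have product 32, leaving R4C4 = 4.
The two cells of cage d must have product 3, so R1C3 = 1.
Column 4 already has 1, so R1C4 = 3.
Column 2 now contains 3; hence R3C2 = 1.
Cage c has product 18, which forces R3C3 = 3.

2 4 1 3 / 3 2 4 1 / 4 1 3 2 / 1 3 2 4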